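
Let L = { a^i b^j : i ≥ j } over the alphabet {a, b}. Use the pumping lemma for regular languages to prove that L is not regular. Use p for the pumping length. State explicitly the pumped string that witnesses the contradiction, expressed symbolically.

Assume L is regular. Let p be the pumping length given by the pumping lemma.
Choose w = a^p b^p ∈ L, with |w| = 2p ≥ p.
The pumping lemma gives a decomposition w = xyz where |xy| ≤ p and y is nonempty.
Since the first p symbols of w are all a's and |xy| ≤ p, y lies entirely in the leading a-block: y = a^k for some k with 1 ≤ k ≤ p.
Consider xy^0z = xz = a^{p-k} b^p. Since k ≥ 1, the a-count p-k is less than p, so i ≥ j fails; thus xz ∉ L.
This is a contradiction; hence L is not regular.

a^{p-k} b^p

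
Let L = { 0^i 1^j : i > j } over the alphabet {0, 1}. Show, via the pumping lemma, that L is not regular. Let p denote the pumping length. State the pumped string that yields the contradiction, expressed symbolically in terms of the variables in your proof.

Assume L is regular; let p be its pumping constant.
Choose w = 0^{p+1} 1^p ∈ L, with |w| = 2p+1 ≥ p.
The pumping lemma gives a decomposition w = xyz where |xy| ≤ p and |y| > 0.
The first p characters of w are 0's, so xy (and hence y) consists only of 0's. Write y = 0^k, 1 ≤ k ≤ p.
Consider xy^0z = xz = 0^{p+1-k} 1^p. Since k ≥ 1, the 0-count p+1-k is at most p, so i > j fails; thus xz ∉ L.
This contradicts the pumping lemma, so L is not regular.

0^{p+1-k} 1^p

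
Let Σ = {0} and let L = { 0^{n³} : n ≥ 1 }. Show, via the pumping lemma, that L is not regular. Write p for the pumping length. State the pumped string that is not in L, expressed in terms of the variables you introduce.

0^{p³+k}

Assume L is regular. Let p be the pumping length given by the pumping lemma.
Take w = 0^{p³} ∈ L with |w| = p³ ≥ p.
The pumping lemma gives a decomposition w = xyz where |xy| ≤ p and |y| > 0.
Then y = 0^k for some k with 1 ≤ k ≤ p.
Pump with i = 2: xy^2z = 0^{p³+k}. Since 1 ≤ k ≤ p, p³ < p³+k ≤ p³+p < p³+3p²+3p+1 = (p+1)³, so p³+k is not a perfect cube. So xy^2z ∉ L.
This is a contradiction; hence L is not regular.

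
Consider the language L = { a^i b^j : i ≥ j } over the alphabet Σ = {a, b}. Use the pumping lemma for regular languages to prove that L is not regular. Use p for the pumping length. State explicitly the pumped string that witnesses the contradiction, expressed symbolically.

a^{p-k} b^p

Assume L is regular. Let p be the pumping length given by the pumping lemma.
Choose w = a^p b^p ∈ L, with |w| = 2p ≥ p.
The pumping lemma gives a decomposition w = xyz where |xy| ≤ p and |y| ≥ 1.
Because |xy| ≤ p and w begins with p copies of a, we have y = a^k with 1 ≤ k ≤ p.
Consider xy^0z = xz = a^{p-k} b^p. Since k ≥ 1, the a-count p-k is less than p, so i ≥ j fails; thus xz ∉ L.
This contradicts the pumping lemma, so L is not regular.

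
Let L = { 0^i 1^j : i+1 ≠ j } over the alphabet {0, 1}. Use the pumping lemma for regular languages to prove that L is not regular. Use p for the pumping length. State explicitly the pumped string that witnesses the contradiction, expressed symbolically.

Assume L is regular. Let p be the pumping length given by the pumping lemma.
Choose w = 0^p 1^{p+p!+1}. Since p ≠ (p+p!+1)-1 = p+p!, w ∈ L; and |w| ≥ p.
Write w = xyz as guaranteed by the lemma, with |xy| ≤ p and |y| ≥ 1.
The first p characters of w are 0's, so xy (and hence y) consists only of 0's. Write y = 0^k, 1 ≤ k ≤ p.
Since 1 ≤ k ≤ p, k divides p!; set t = 1 + p!/k. Then xy^t z has p + (p!/k)·k = p + p! copies of 0. Now the 0-count is p+p! and (1-count)-1 = (p+p!+1)-1 = p+p!, so i+1 ≠ j fails. So xy^t z = 0^{p+p!} 1^{p+p!+1} ∉ L.
Contradiction. Therefore L is not regular.

0^{p+p!} 1^{p+p!+1}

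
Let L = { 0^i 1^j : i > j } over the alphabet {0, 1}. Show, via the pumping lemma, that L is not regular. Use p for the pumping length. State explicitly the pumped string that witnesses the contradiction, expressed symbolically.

Assume L is regular; let p be its pumping constant.
Choose w = 0^{p+1} 1^p ∈ L, with |w| = 2p+1 ≥ p.
By the pumping lemma, w = xyz with |xy| ≤ p and |y| > 0.
Because |xy| ≤ p and w begins with p copies of 0, we have y = 0^k with 1 ≤ k ≤ p.
Consider xy^0z = xz = 0^{p+1-k} 1^p. Since k ≥ 1, the 0-count p+1-k is at most p, so i > j fails; thus xz ∉ L.
Contradiction. Therefore L is not regular.

0^{p+1-k} 1^p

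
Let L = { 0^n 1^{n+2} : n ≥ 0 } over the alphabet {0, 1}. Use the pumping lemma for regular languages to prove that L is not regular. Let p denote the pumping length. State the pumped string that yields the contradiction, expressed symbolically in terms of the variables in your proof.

0^{p+k} 1^{p+2}

Assume L is regular; let p be its pumping constant.
Choose w = 0^p 1^{p+2}, which is in L with |w| = 2p+2 ≥ p.
The pumping lemma gives a decomposition w = xyz where |xy| ≤ p and |y| > 0.
Because |xy| ≤ p and w begins with p copies of 0, we have y = 0^k with 1 ≤ k ≤ p.
Pump with i = 2: xy^2z = 0^{p+k} 1^{p+2}. For this to lie in L we would need p+2 = (p+k)+2, which forces k = 0. But k ≥ 1, so xy^2z ∉ L.
This contradicts the pumping lemma, so L is not regular.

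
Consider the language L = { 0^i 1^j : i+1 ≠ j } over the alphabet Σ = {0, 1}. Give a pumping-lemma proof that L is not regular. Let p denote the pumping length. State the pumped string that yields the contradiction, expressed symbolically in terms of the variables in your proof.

0^{p+p!} 1^{p+p!+1}

Suppose for contradiction that L is regular, and let p be the pumping length.
Choose w = 0^p 1^{p+p!+1}. Since p ≠ (p+p!+1)-1 = p+p!, w ∈ L; and |w| ≥ p.
By the pumping lemma, w = xyz with |xy| ≤ p and |y| > 0.
Since the first p symbols of w are all 0's and |xy| ≤ p, y lies entirely in the leading 0-block: y = 0^k for some k with 1 ≤ k ≤ p.
Since 1 ≤ k ≤ p, k divides p!; set t = 1 + p!/k. Then xy^t z has p + (p!/k)·k = p + p! copies of 0. Now the 0-count is p+p! and (1-count)-1 = (p+p!+1)-1 = p+p!, so i+1 ≠ j fails. So xy^t z = 0^{p+p!} 1^{p+p!+1} ∉ L.
Contradiction. Therefore L is not regular.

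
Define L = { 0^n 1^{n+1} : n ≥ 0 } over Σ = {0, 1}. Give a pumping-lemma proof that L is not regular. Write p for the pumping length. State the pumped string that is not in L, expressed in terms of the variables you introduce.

Suppose for contradiction that L is regular, and let p be the pumping length.
Let w = 0^p 1^{p+1} ∈ L; note |w| = 2p+1 ≥ p.
By the pumping lemma, w = xyz with |xy| ≤ p and |y| > 0.
Because |xy| ≤ p and w begins with p copies of 0, we have y = 0^k with 1 ≤ k ≤ p.
Pump with i = 2: xy^2z = 0^{p+k} 1^{p+1}. For this to lie in L we would need p+1 = (p+k)+1, which forces k = 0. But k ≥ 1, so xy^2z ∉ L.
This contradicts the pumping lemma, so L is not regular.

0^{p+k} 1^{p+1}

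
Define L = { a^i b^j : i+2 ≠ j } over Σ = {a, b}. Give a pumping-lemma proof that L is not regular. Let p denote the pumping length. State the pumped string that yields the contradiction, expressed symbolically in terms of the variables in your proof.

a^{p+p!} b^{p+p!+2}

Toward a contradiction, assume L is regular with pumping length p.
Choose w = a^p b^{p+p!+2}. Since p ≠ (p+p!+2)-2 = p+p!, w ∈ L; and |w| ≥ p.
Write w = xyz as guaranteed by the lemma, with |xy| ≤ p and |y| ≥ 1.
The first p characters of w are a's, so xy (and hence y) consists only of a's. Write y = a^k, 1 ≤ k ≤ p.
Since 1 ≤ k ≤ p, k divides p!; set t = 1 + p!/k. Then xy^t z has p + (p!/k)·k = p + p! copies of a. Now the a-count is p+p! and (b-count)-2 = (p+p!+2)-2 = p+p!, so i+2 ≠ j fails. So xy^t z = a^{p+p!} b^{p+p!+2} ∉ L.
Contradiction. Therefore L is not regular.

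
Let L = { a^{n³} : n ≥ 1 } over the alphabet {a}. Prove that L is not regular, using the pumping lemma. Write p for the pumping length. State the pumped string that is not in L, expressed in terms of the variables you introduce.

a^{p³+k}

Assume L is regular. Let p be the pumping length given by the pumping lemma.
Take w = a^{p³} ∈ L with |w| = p³ ≥ p.
By the pumping lemma, w = xyz with |xy| ≤ p and |y| ≥ 1.
Then y = a^k for some k with 1 ≤ k ≤ p.
Pump with i = 2: xy^2z = a^{p³+k}. Since 1 ≤ k ≤ p, p³ < p³+k ≤ p³+p < p³+3p²+3p+1 = (p+1)³, so p³+k is not a perfect cube. So xy^2z ∉ L.
Contradiction. Therefore L is not regular.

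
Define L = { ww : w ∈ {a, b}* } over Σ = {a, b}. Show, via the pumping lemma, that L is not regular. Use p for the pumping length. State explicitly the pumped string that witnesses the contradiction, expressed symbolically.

Toward a contradiction, assume L is regular with pumping length p.
Take w = a^p b^p a^p b^p = uu where u = a^pb^p; then w ∈ L and |w| = 4p ≥ p.
The pumping lemma gives a decomposition w = xyz where |xy| ≤ p and |y| ≥ 1.
Because |xy| ≤ p and w begins with p copies of a, we have y = a^k with 1 ≤ k ≤ p.
Pump with i = 2: xy^2z = a^{p+k} b^p a^p b^p, of length 4p+k. Suppose this equals vv. The string starts with a and ends with b, so v does too; thus the boundary between the two copies of v is a b→a transition. There is exactly one such transition, at position 2p+k, so |v| = 2p+k and |vv| = 4p+2k ≠ 4p+k since k ≥ 1. So xy^2z ∉ L.
This is a contradiction; hence L is not regular.

a^{p+k} b^p a^p b^p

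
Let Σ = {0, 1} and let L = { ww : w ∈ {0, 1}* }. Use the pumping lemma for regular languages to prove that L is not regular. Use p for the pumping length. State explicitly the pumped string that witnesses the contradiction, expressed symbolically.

0^{p+k} 1^p 0^p 1^p

Assume L is regular. Let p be the pumping length given by the pumping lemma.
Take w = 0^p 1^p 0^p 1^p = uu where u = 0^p1^p; then w ∈ L and |w| = 4p ≥ p.
By the pumping lemma, w = xyz with |xy| ≤ p and |y| > 0.
Because |xy| ≤ p and w begins with p copies of 0, we have y = 0^k with 1 ≤ k ≤ p.
Pump with i = 2: xy^2z = 0^{p+k} 1^p 0^p 1^p, of length 4p+k. Suppose this equals vv. The string starts with 0 and ends with 1, so v does too; thus the boundary between the two copies of v is a 1→0 transition. There is exactly one such transition, at position 2p+k, so |v| = 2p+k and |vv| = 4p+2k ≠ 4p+k since k ≥ 1. So xy^2z ∉ L.
Contradiction. Therefore L is not regular.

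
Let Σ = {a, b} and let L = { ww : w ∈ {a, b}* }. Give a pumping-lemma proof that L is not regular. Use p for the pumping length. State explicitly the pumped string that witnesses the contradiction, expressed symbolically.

a^{p+k} b^p a^p b^p

Suppose for contradiction that L is regular, and let p be the pumping length.
Take w = a^p b^p a^p b^p = uu where u = a^pb^p; then w ∈ L and |w| = 4p ≥ p.
Write w = xyz as guaranteed by the lemma, with |xy| ≤ p and |y| ≥ 1.
The first p characters of w are a's, so xy (and hence y) consists only of a's. Write y = a^k, 1 ≤ k ≤ p.
Pump with i = 2: xy^2z = a^{p+k} b^p a^p b^p, of length 4p+k. Suppose this equals vv. The string starts with a and ends with b, so v does too; thus the boundary between the two copies of v is a b→a transition. There is exactly one such transition, at position 2p+k, so |v| = 2p+k and |vv| = 4p+2k ≠ 4p+k since k ≥ 1. So xy^2z ∉ L.
Contradiction. Therefore L is not regular.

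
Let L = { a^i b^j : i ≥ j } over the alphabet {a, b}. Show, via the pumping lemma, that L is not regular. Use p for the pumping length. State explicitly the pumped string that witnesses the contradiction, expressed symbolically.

Toward a contradiction, assume L is regular with pumping length p.
Choose w = a^p b^p ∈ L, with |w| = 2p ≥ p.
By the pumping lemma, w = xyz with |xy| ≤ p and |y| ≥ 1.
The first p characters of w are a's, so xy (and hence y) consists only of a's. Write y = a^k, 1 ≤ k ≤ p.
Consider xy^0z = xz = a^{p-k} b^p. Since k ≥ 1, the a-count p-k is less than p, so i ≥ j fails; thus xz ∉ L.
This is a contradiction; hence L is not regular.

a^{p-k} b^p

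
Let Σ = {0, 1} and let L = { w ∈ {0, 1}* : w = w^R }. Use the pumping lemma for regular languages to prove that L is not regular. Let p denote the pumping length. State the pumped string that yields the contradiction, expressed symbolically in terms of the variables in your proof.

Assume L is regular; let p be its pumping constant.
Take w = 0^p 1 0^p, a palindrome of length 2p+1 ≥ p.
By the pumping lemma, w = xyz with |xy| ≤ p and |y| > 0.
Since the first p symbols of w are all 0's and |xy| ≤ p, y lies entirely in the leading 0-block: y = 0^k for some k with 1 ≤ k ≤ p.
Pump with i = 2: xy^2z = 0^{p+k} 1 0^p. Its reverse is 0^p 1 0^{p+k}, which differs from xy^2z since k ≥ 1. So xy^2z is not a palindrome and xy^2z ∉ L.
This contradicts the pumping lemma, so L is not regular.

0^{p+k} 1 0^p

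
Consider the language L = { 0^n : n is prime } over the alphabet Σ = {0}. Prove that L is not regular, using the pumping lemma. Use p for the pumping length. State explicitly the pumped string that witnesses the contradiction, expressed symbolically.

0^{q(1+k)}

Suppose for contradiction that L is regular, and let p be the pumping length.
Let q be a prime with q ≥ p+2 (infinitely many primes exist), and take w = 0^q ∈ L with |w| = q ≥ p.
By the pumping lemma, w = xyz with |xy| ≤ p and |y| > 0.
Then y = 0^k for some k with 1 ≤ k ≤ p.
Since 1 ≤ k ≤ p, |xz| = q-k. Pump with i = q+1: |xy^{q+1}z| = (q-k)+(q+1)k = q+qk = q(1+k), which is composite (both factors ≥ 2). So xy^{q+1}z = 0^{q(1+k)} ∉ L.
This contradicts the pumping lemma, so L is not regular.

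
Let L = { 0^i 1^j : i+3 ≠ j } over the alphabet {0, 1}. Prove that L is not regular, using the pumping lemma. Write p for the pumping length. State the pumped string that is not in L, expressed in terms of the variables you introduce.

0^{p+p!} 1^{p+p!+3}

Suppose for contradiction that L is regular, and let p be the pumping length.
Choose w = 0^p 1^{p+p!+3}. Since p ≠ (p+p!+3)-3 = p+p!, w ∈ L; and |w| ≥ p.
The pumping lemma gives a decomposition w = xyz where |xy| ≤ p and |y| ≥ 1.
Since the first p symbols of w are all 0's and |xy| ≤ p, y lies entirely in the leading 0-block: y = 0^k for some k with 1 ≤ k ≤ p.
Since 1 ≤ k ≤ p, k divides p!; set t = 1 + p!/k. Then xy^t z has p + (p!/k)·k = p + p! copies of 0. Now the 0-count is p+p! and (1-count)-3 = (p+p!+3)-3 = p+p!, so i+3 ≠ j fails. So xy^t z = 0^{p+p!} 1^{p+p!+3} ∉ L.
This is a contradiction; hence L is not regular.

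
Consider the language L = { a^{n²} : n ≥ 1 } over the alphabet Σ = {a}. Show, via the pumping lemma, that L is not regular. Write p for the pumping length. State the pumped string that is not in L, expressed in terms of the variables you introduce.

a^{p²+k}

Assume L is regular; let p be its pumping constant.
Take w = a^{p²} ∈ L with |w| = p² ≥ p.
By the pumping lemma, w = xyz with |xy| ≤ p and |y| ≥ 1.
Then y = a^k for some k with 1 ≤ k ≤ p.
Pump with i = 2: xy^2z = a^{p²+k}. Since 1 ≤ k ≤ p, p² < p²+k ≤ p²+p < (p+1)², so p²+k lies strictly between consecutive squares and is not a perfect square. So xy^2z ∉ L.
Contradiction. Therefore L is not regular.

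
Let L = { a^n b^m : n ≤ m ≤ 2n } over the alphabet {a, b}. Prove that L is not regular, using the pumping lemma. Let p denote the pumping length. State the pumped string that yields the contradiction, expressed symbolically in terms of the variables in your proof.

a^{p+k} b^p

Suppose for contradiction that L is regular, and let p be the pumping length.
Take w = a^p b^p ∈ L (since p ≤ p ≤ 2p), with |w| = 2p ≥ p.
By the pumping lemma, w = xyz with |xy| ≤ p and y is nonempty.
The first p characters of w are a's, so xy (and hence y) consists only of a's. Write y = a^k, 1 ≤ k ≤ p.
Pump with i = 2: xy^2z = a^{p+k} b^p. Now n = p+k > p = m, so the condition n ≤ m fails. Thus xy^2z ∉ L.
This contradicts the pumping lemma, so L is not regular.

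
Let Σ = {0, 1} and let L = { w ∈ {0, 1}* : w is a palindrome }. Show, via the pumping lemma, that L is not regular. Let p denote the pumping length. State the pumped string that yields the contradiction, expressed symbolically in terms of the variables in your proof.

0^{p+k} 1 0^p

Assume L is regular. Let p be the pumping length given by the pumping lemma.
Take w = 0^p 1 0^p, a palindrome of length 2p+1 ≥ p.
By the pumping lemma, w = xyz with |xy| ≤ p and y is nonempty.
Because |xy| ≤ p and w begins with p copies of 0, we have y = 0^k with 1 ≤ k ≤ p.
Pump with i = 2: xy^2z = 0^{p+k} 1 0^p. Its reverse is 0^p 1 0^{p+k}, which differs from xy^2z since k ≥ 1. So xy^2z is not a palindrome and xy^2z ∉ L.
Contradiction. Therefore L is not regular.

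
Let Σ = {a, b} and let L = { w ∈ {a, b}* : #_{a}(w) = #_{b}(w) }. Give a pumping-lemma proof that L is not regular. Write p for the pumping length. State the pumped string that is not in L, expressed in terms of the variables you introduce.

Suppose for contradiction that L is regular, and let p be the pumping length.
Choose w = a^p b^p ∈ L with |w| = 2p ≥ p.
The pumping lemma gives a decomposition w = xyz where |xy| ≤ p and y is nonempty.
Since the first p symbols of w are all a's and |xy| ≤ p, y lies entirely in the leading a-block: y = a^k for some k with 1 ≤ k ≤ p.
Pump with i = 2: xy^2z = a^{p+k} b^p has p+k occurrences of a but only p of b. Since k ≥ 1 the counts differ, so xy^2z ∉ L.
This is a contradiction; hence L is not regular.

a^{p+k} b^p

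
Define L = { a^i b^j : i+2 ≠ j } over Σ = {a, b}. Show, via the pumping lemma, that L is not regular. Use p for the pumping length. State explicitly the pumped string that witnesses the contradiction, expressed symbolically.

Toward a contradiction, assume L is regular with pumping length p.
Choose w = a^p b^{p+p!+2}. Since p ≠ (p+p!+2)-2 = p+p!, w ∈ L; and |w| ≥ p.
The pumping lemma gives a decomposition w = xyz where |xy| ≤ p and y is nonempty.
Because |xy| ≤ p and w begins with p copies of a, we have y = a^k with 1 ≤ k ≤ p.
Since 1 ≤ k ≤ p, k divides p!; set t = 1 + p!/k. Then xy^t z has p + (p!/k)·k = p + p! copies of a. Now the a-count is p+p! and (b-count)-2 = (p+p!+2)-2 = p+p!, so i+2 ≠ j fails. So xy^t z = a^{p+p!} b^{p+p!+2} ∉ L.
This contradicts the pumping lemma, so L is not regular.

a^{p+p!} b^{p+p!+2}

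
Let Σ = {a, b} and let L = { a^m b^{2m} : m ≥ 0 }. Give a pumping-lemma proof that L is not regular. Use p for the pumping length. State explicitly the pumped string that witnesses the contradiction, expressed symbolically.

Toward a contradiction, assume L is regular with pumping length p.
Choose w = a^p b^{2p}, which is in L with |w| = 3p ≥ p.
Write w = xyz as guaranteed by the lemma, with |xy| ≤ p and |y| ≥ 1.
Because |xy| ≤ p and w begins with p copies of a, we have y = a^k with 1 ≤ k ≤ p.
Pump with i = 2: xy^2z = a^{p+k} b^{2p}. For this to lie in L we would need 2p = 2(p+k), which forces k = 0. But k ≥ 1, so xy^2z ∉ L.
This is a contradiction; hence L is not regular.

a^{p+k} b^{2p}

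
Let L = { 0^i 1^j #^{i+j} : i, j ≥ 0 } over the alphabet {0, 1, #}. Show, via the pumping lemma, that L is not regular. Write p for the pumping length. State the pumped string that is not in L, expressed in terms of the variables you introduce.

0^{p+k} 1^p #^{2p}

Toward a contradiction, assume L is regular with pumping length p.
Take w = 0^p 1^p #^{2p} ∈ L (with i=j=p, i+j=2p), |w| = 4p ≥ p.
The pumping lemma gives a decomposition w = xyz where |xy| ≤ p and y is nonempty.
The first p characters of w are 0's, so xy (and hence y) consists only of 0's. Write y = 0^k, 1 ≤ k ≤ p.
Consider xy^2z = 0^{p+k} 1^p #^{2p}. Now the 0- and 1-counts sum to 2p+k, but the #-count is 2p ≠ 2p+k. So xy^2z ∉ L.
This contradicts the pumping lemma, so L is not regular.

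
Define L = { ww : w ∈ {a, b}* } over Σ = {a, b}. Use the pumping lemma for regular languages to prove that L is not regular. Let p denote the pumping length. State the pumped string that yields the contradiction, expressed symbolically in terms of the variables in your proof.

Assume L is regular; let p be its pumping constant.
Take w = a^p b^p a^p b^p = uu where u = a^pb^p; then w ∈ L and |w| = 4p ≥ p.
By the pumping lemma, w = xyz with |xy| ≤ p and y is nonempty.
The first p characters of w are a's, so xy (and hence y) consists only of a's. Write y = a^k, 1 ≤ k ≤ p.
Pump with i = 2: xy^2z = a^{p+k} b^p a^p b^p, of length 4p+k. Suppose this equals vv. The string starts with a and ends with b, so v does too; thus the boundary between the two copies of v is a b→a transition. There is exactly one such transition, at position 2p+k, so |v| = 2p+k and |vv| = 4p+2k ≠ 4p+k since k ≥ 1. So xy^2z ∉ L.
This is a contradiction; hence L is not regular.

a^{p+k} b^p a^p b^p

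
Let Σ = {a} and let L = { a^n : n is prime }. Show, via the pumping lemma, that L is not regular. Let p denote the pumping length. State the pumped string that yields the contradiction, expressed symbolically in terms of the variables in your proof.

a^{q(1+k)}

Toward a contradiction, assume L is regular with pumping length p.
Let q be a prime with q ≥ p+2 (infinitely many primes exist), and take w = a^q ∈ L with |w| = q ≥ p.
By the pumping lemma, w = xyz with |xy| ≤ p and |y| > 0.
Then y = a^k for some k with 1 ≤ k ≤ p.
Since 1 ≤ k ≤ p, |xz| = q-k. Pump with i = q+1: |xy^{q+1}z| = (q-k)+(q+1)k = q+qk = q(1+k), which is composite (both factors ≥ 2). So xy^{q+1}z = a^{q(1+k)} ∉ L.
Contradiction. Therefore L is not regular.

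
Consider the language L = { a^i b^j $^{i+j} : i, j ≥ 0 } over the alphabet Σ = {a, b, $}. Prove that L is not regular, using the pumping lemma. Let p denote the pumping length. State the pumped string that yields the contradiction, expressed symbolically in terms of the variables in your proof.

a^{p+k} b^p $^{2p}

Assume L is regular. Let p be the pumping length given by the pumping lemma.
Take w = a^p b^p $^{2p} ∈ L (with i=j=p, i+j=2p), |w| = 4p ≥ p.
Write w = xyz as guaranteed by the lemma, with |xy| ≤ p and y is nonempty.
Because |xy| ≤ p and w begins with p copies of a, we have y = a^k with 1 ≤ k ≤ p.
Consider xy^2z = a^{p+k} b^p $^{2p}. Now the a- and b-counts sum to 2p+k, but the $-count is 2p ≠ 2p+k. So xy^2z ∉ L.
This is a contradiction; hence L is not regular.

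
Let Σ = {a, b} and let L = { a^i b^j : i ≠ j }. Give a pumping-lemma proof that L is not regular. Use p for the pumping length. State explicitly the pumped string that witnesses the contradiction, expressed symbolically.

a^{p+p!} b^{p+p!}

Assume L is regular. Let p be the pumping length given by the pumping lemma.
Choose w = a^p b^{p+p!}. Since p ≠ p+p!, w ∈ L; and |w| ≥ p.
By the pumping lemma, w = xyz with |xy| ≤ p and y is nonempty.
Since the first p symbols of w are all a's and |xy| ≤ p, y lies entirely in the leading a-block: y = a^k for some k with 1 ≤ k ≤ p.
Since 1 ≤ k ≤ p, k divides p!; set t = 1 + p!/k. Then xy^t z has p + (p!/k)·k = p + p! copies of a. Now the a-count equals the b-count, so i ≠ j fails. So xy^t z = a^{p+p!} b^{p+p!} ∉ L.
Contradiction. Therefore L is not regular.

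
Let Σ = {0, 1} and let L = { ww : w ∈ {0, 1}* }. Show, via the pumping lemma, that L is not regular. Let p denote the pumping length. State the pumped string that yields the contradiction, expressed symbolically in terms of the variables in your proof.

Suppose for contradiction that L is regular, and let p be the pumping length.
Take w = 0^p 1^p 0^p 1^p = uu where u = 0^p1^p; then w ∈ L and |w| = 4p ≥ p.
The pumping lemma gives a decomposition w = xyz where |xy| ≤ p and |y| ≥ 1.
Since the first p symbols of w are all 0's and |xy| ≤ p, y lies entirely in the leading 0-block: y = 0^k for some k with 1 ≤ k ≤ p.
Pump with i = 2: xy^2z = 0^{p+k} 1^p 0^p 1^p, of length 4p+k. Suppose this equals vv. The string starts with 0 and ends with 1, so v does too; thus the boundary between the two copies of v is a 1→0 transition. There is exactly one such transition, at position 2p+k, so |v| = 2p+k and |vv| = 4p+2k ≠ 4p+k since k ≥ 1. So xy^2z ∉ L.
This contradicts the pumping lemma, so L is not regular.

0^{p+k} 1^p 0^p 1^p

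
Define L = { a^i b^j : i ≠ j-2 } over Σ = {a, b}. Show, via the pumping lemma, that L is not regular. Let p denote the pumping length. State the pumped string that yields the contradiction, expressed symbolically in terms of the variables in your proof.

Toward a contradiction, assume L is regular with pumping length p.
Choose w = a^p b^{p+p!+2}. Since p ≠ (p+p!+2)-2 = p+p!, w ∈ L; and |w| ≥ p.
By the pumping lemma, w = xyz with |xy| ≤ p and |y| ≥ 1.
Because |xy| ≤ p and w begins with p copies of a, we have y = a^k with 1 ≤ k ≤ p.
Since 1 ≤ k ≤ p, k divides p!; set t = 1 + p!/k. Then xy^t z has p + (p!/k)·k = p + p! copies of a. Now the a-count is p+p! and (b-count)-2 = (p+p!+2)-2 = p+p!, so i ≠ j-2 fails. So xy^t z = a^{p+p!} b^{p+p!+2} ∉ L.
This is a contradiction; hence L is not regular.

a^{p+p!} b^{p+p!+2}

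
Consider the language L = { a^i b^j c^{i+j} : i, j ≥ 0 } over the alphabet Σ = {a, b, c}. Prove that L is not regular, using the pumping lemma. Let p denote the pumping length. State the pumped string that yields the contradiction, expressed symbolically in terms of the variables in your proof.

a^{p+k} b^p c^{2p}

Assume L is regular. Let p be the pumping length given by the pumping lemma.
Take w = a^p b^p c^{2p} ∈ L (with i=j=p, i+j=2p), |w| = 4p ≥ p.
By the pumping lemma, w = xyz with |xy| ≤ p and y is nonempty.
Because |xy| ≤ p and w begins with p copies of a, we have y = a^k with 1 ≤ k ≤ p.
Consider xy^2z = a^{p+k} b^p c^{2p}. Now the a- and b-counts sum to 2p+k, but the c-count is 2p ≠ 2p+k. So xy^2z ∉ L.
This contradicts the pumping lemma, so L is not regular.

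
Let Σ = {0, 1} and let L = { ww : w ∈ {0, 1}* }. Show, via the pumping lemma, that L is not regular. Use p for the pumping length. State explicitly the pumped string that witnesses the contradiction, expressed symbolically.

0^{p+k} 1^p 0^p 1^p

Suppose for contradiction that L is regular, and let p be the pumping length.
Take w = 0^p 1^p 0^p 1^p = uu where u = 0^p1^p; then w ∈ L and |w| = 4p ≥ p.
Write w = xyz as guaranteed by the lemma, with |xy| ≤ p and y is nonempty.
The first p characters of w are 0's, so xy (and hence y) consists only of 0's. Write y = 0^k, 1 ≤ k ≤ p.
Pump with i = 2: xy^2z = 0^{p+k} 1^p 0^p 1^p, of length 4p+k. Suppose this equals vv. The string starts with 0 and ends with 1, so v does too; thus the boundary between the two copies of v is a 1→0 transition. There is exactly one such transition, at position 2p+k, so |v| = 2p+k and |vv| = 4p+2k ≠ 4p+k since k ≥ 1. So xy^2z ∉ L.
Contradiction. Therefore L is not regular.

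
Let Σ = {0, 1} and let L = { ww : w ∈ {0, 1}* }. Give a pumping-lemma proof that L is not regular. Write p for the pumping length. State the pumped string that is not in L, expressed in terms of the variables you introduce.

0^{p+k} 1^p 0^p 1^p

Suppose for contradiction that L is regular, and let p be the pumping length.
Take w = 0^p 1^p 0^p 1^p = uu where u = 0^p1^p; then w ∈ L and |w| = 4p ≥ p.
By the pumping lemma, w = xyz with |xy| ≤ p and |y| > 0.
The first p characters of w are 0's, so xy (and hence y) consists only of 0's. Write y = 0^k, 1 ≤ k ≤ p.
Pump with i = 2: xy^2z = 0^{p+k} 1^p 0^p 1^p, of length 4p+k. Suppose this equals vv. The string starts with 0 and ends with 1, so v does too; thus the boundary between the two copies of v is a 1→0 transition. There is exactly one such transition, at position 2p+k, so |v| = 2p+k and |vv| = 4p+2k ≠ 4p+k since k ≥ 1. So xy^2z ∉ L.
Contradiction. Therefore L is not regular.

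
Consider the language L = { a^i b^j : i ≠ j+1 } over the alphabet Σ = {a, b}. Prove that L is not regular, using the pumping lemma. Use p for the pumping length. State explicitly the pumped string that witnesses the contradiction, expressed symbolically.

a^{p+p!} b^{p+p!-1}

Suppose for contradiction that L is regular, and let p be the pumping length.
Choose w = a^p b^{p+p!-1}. Since p ≠ (p+p!-1)+1 = p+p!, w ∈ L; and |w| ≥ p.
Write w = xyz as guaranteed by the lemma, with |xy| ≤ p and |y| > 0.
The first p characters of w are a's, so xy (and hence y) consists only of a's. Write y = a^k, 1 ≤ k ≤ p.
Since 1 ≤ k ≤ p, k divides p!; set t = 1 + p!/k. Then xy^t z has p + (p!/k)·k = p + p! copies of a. Now the a-count is p+p! and (b-count)+1 = (p+p!-1)+1 = p+p!, so i ≠ j+1 fails. So xy^t z = a^{p+p!} b^{p+p!-1} ∉ L.
This contradicts the pumping lemma, so L is not regular.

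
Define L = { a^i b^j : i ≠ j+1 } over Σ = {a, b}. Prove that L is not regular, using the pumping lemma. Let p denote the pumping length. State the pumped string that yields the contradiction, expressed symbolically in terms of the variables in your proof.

Assume L is regular. Let p be the pumping length given by the pumping lemma.
Choose w = a^p b^{p+p!-1}. Since p ≠ (p+p!-1)+1 = p+p!, w ∈ L; and |w| ≥ p.
By the pumping lemma, w = xyz with |xy| ≤ p and |y| > 0.
The first p characters of w are a's, so xy (and hence y) consists only of a's. Write y = a^k, 1 ≤ k ≤ p.
Since 1 ≤ k ≤ p, k divides p!; set t = 1 + p!/k. Then xy^t z has p + (p!/k)·k = p + p! copies of a. Now the a-count is p+p! and (b-count)+1 = (p+p!-1)+1 = p+p!, so i ≠ j+1 fails. So xy^t z = a^{p+p!} b^{p+p!-1} ∉ L.
This contradicts the pumping lemma, so L is not regular.

a^{p+p!} b^{p+p!-1}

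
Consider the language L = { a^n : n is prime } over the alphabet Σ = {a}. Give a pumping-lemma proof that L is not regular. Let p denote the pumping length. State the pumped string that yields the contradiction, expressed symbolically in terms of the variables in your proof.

a^{q(1+k)}

Toward a contradiction, assume L is regular with pumping length p.
Let q be a prime with q ≥ p+2 (infinitely many primes exist), and take w = a^q ∈ L with |w| = q ≥ p.
By the pumping lemma, w = xyz with |xy| ≤ p and y is nonempty.
Then y = a^k for some k with 1 ≤ k ≤ p.
Since 1 ≤ k ≤ p, |xz| = q-k. Pump with i = q+1: |xy^{q+1}z| = (q-k)+(q+1)k = q+qk = q(1+k), which is composite (both factors ≥ 2). So xy^{q+1}z = a^{q(1+k)} ∉ L.
This contradicts the pumping lemma, so L is not regular.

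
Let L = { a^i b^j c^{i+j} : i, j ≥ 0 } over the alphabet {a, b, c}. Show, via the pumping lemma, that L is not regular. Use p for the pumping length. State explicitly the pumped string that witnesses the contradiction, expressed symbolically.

a^{p+k} b^p c^{2p}

Assume L is regular. Let p be the pumping length given by the pumping lemma.
Take w = a^p b^p c^{2p} ∈ L (with i=j=p, i+j=2p), |w| = 4p ≥ p.
Write w = xyz as guaranteed by the lemma, with |xy| ≤ p and y is nonempty.
The first p characters of w are a's, so xy (and hence y) consists only of a's. Write y = a^k, 1 ≤ k ≤ p.
Consider xy^2z = a^{p+k} b^p c^{2p}. Now the a- and b-counts sum to 2p+k, but the c-count is 2p ≠ 2p+k. So xy^2z ∉ L.
Contradiction. Therefore L is not regular.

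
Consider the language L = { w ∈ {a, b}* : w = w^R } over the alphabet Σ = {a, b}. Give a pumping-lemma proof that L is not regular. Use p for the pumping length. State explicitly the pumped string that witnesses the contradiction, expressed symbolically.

Suppose for contradiction that L is regular, and let p be the pumping length.
Take w = a^p b a^p, a palindrome of length 2p+1 ≥ p.
Write w = xyz as guaranteed by the lemma, with |xy| ≤ p and y is nonempty.
Because |xy| ≤ p and w begins with p copies of a, we have y = a^k with 1 ≤ k ≤ p.
Pump with i = 2: xy^2z = a^{p+k} b a^p. Its reverse is a^p b a^{p+k}, which differs from xy^2z since k ≥ 1. So xy^2z is not a palindrome and xy^2z ∉ L.
Contradiction. Therefore L is not regular.

a^{p+k} b a^p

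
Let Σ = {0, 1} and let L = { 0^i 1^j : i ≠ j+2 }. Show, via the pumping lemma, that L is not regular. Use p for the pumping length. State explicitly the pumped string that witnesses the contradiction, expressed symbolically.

Assume L is regular; let p be its pumping constant.
Choose w = 0^p 1^{p+p!-2}. Since p ≠ (p+p!-2)+2 = p+p!, w ∈ L; and |w| ≥ p.
Write w = xyz as guaranteed by the lemma, with |xy| ≤ p and |y| > 0.
Because |xy| ≤ p and w begins with p copies of 0, we have y = 0^k with 1 ≤ k ≤ p.
Since 1 ≤ k ≤ p, k divides p!; set t = 1 + p!/k. Then xy^t z has p + (p!/k)·k = p + p! copies of 0. Now the 0-count is p+p! and (1-count)+2 = (p+p!-2)+2 = p+p!, so i ≠ j+2 fails. So xy^t z = 0^{p+p!} 1^{p+p!-2} ∉ L.
This is a contradiction; hence L is not regular.

0^{p+p!} 1^{p+p!-2}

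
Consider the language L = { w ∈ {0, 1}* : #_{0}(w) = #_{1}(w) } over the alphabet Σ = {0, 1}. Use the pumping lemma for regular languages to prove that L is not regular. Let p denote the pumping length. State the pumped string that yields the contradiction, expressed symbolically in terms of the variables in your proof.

0^{p+k} 1^p

Suppose for contradiction that L is regular, and let p be the pumping length.
Choose w = 0^p 1^p ∈ L with |w| = 2p ≥ p.
Write w = xyz as guaranteed by the lemma, with |xy| ≤ p and y is nonempty.
Because |xy| ≤ p and w begins with p copies of 0, we have y = 0^k with 1 ≤ k ≤ p.
Pump with i = 2: xy^2z = 0^{p+k} 1^p has p+k occurrences of 0 but only p of 1. Since k ≥ 1 the counts differ, so xy^2z ∉ L.
This is a contradiction; hence L is not regular.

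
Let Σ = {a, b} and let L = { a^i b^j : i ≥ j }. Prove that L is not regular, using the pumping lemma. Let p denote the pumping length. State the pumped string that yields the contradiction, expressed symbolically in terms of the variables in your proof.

a^{p-k} b^p

Suppose for contradiction that L is regular, and let p be the pumping length.
Choose w = a^p b^p ∈ L, with |w| = 2p ≥ p.
The pumping lemma gives a decomposition w = xyz where |xy| ≤ p and y is nonempty.
The first p characters of w are a's, so xy (and hence y) consists only of a's. Write y = a^k, 1 ≤ k ≤ p.
Consider xy^0z = xz = a^{p-k} b^p. Since k ≥ 1, the a-count p-k is less than p, so i ≥ j fails; thus xz ∉ L.
Contradiction. Therefore L is not regular.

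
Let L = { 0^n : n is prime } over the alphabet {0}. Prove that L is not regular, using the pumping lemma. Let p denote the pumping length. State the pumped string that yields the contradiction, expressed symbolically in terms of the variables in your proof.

Suppose for contradiction that L is regular, and let p be the pumping length.
Let q be a prime with q ≥ p+2 (infinitely many primes exist), and take w = 0^q ∈ L with |w| = q ≥ p.
Write w = xyz as guaranteed by the lemma, with |xy| ≤ p and y is nonempty.
Then y = 0^k for some k with 1 ≤ k ≤ p.
Since 1 ≤ k ≤ p, |xz| = q-k. Pump with i = q+1: |xy^{q+1}z| = (q-k)+(q+1)k = q+qk = q(1+k), which is composite (both factors ≥ 2). So xy^{q+1}z = 0^{q(1+k)} ∉ L.
This is a contradiction; hence L is not regular.

0^{q(1+k)}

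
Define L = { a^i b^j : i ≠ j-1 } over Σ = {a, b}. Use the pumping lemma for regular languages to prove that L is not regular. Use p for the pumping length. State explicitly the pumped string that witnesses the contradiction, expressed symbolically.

a^{p+p!} b^{p+p!+1}

Assume L is regular. Let p be the pumping length given by the pumping lemma.
Choose w = a^p b^{p+p!+1}. Since p ≠ (p+p!+1)-1 = p+p!, w ∈ L; and |w| ≥ p.
By the pumping lemma, w = xyz with |xy| ≤ p and y is nonempty.
Since the first p symbols of w are all a's and |xy| ≤ p, y lies entirely in the leading a-block: y = a^k for some k with 1 ≤ k ≤ p.
Since 1 ≤ k ≤ p, k divides p!; set t = 1 + p!/k. Then xy^t z has p + (p!/k)·k = p + p! copies of a. Now the a-count is p+p! and (b-count)-1 = (p+p!+1)-1 = p+p!, so i ≠ j-1 fails. So xy^t z = a^{p+p!} b^{p+p!+1} ∉ L.
This is a contradiction; hence L is not regular.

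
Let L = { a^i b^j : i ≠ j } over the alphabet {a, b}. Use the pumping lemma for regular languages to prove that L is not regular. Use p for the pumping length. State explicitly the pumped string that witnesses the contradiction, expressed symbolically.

Suppose for contradiction that L is regular, and let p be the pumping length.
Choose w = a^p b^{p+p!}. Since p ≠ p+p!, w ∈ L; and |w| ≥ p.
The pumping lemma gives a decomposition w = xyz where |xy| ≤ p and y is nonempty.
The first p characters of w are a's, so xy (and hence y) consists only of a's. Write y = a^k, 1 ≤ k ≤ p.
Since 1 ≤ k ≤ p, k divides p!; set t = 1 + p!/k. Then xy^t z has p + (p!/k)·k = p + p! copies of a. Now the a-count equals the b-count, so i ≠ j fails. So xy^t z = a^{p+p!} b^{p+p!} ∉ L.
Contradiction. Therefore L is not regular.

a^{p+p!} b^{p+p!}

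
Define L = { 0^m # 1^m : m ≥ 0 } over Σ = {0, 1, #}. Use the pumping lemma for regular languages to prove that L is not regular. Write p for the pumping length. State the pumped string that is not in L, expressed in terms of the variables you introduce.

0^{p+k} # 1^p

Suppose for contradiction that L is regular, and let p be the pumping length.
Take w = 0^p # 1^p ∈ L with |w| = 2p+1 ≥ p.
By the pumping lemma, w = xyz with |xy| ≤ p and |y| > 0.
The first p characters of w are 0's, so xy (and hence y) consists only of 0's. Write y = 0^k, 1 ≤ k ≤ p.
Pump with i = 2: xy^2z = 0^{p+k} # 1^p, which would require p+k = p. But k ≥ 1, so xy^2z ∉ L.
Contradiction. Therefore L is not regular.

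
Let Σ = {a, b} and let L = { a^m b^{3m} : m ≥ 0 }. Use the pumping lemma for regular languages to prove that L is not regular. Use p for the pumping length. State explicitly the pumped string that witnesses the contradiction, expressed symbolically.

a^{p+k} b^{3p}

Suppose for contradiction that L is regular, and let p be the pumping length.
Let w = a^p b^{3p} ∈ L; note |w| = 4p ≥ p.
By the pumping lemma, w = xyz with |xy| ≤ p and |y| ≥ 1.
The first p characters of w are a's, so xy (and hence y) consists only of a's. Write y = a^k, 1 ≤ k ≤ p.
Pump with i = 2: xy^2z = a^{p+k} b^{3p}. For this to lie in L we would need 3p = 3(p+k), which forces k = 0. But k ≥ 1, so xy^2z ∉ L.
Contradiction. Therefore L is not regular.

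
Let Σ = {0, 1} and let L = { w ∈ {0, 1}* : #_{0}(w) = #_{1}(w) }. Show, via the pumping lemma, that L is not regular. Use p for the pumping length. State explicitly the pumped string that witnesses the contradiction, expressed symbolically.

Assume L is regular; let p be its pumping constant.
Choose w = 0^p 1^p ∈ L with |w| = 2p ≥ p.
By the pumping lemma, w = xyz with |xy| ≤ p and |y| ≥ 1.
The first p characters of w are 0's, so xy (and hence y) consists only of 0's. Write y = 0^k, 1 ≤ k ≤ p.
Pump with i = 2: xy^2z = 0^{p+k} 1^p has p+k occurrences of 0 but only p of 1. Since k ≥ 1 the counts differ, so xy^2z ∉ L.
Contradiction. Therefore L is not regular.

0^{p+k} 1^p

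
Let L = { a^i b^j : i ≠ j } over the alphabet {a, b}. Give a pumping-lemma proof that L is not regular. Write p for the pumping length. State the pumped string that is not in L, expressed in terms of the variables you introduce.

Suppose for contradiction that L is regular, and let p be the pumping length.
Choose w = a^p b^{p+p!}. Since p ≠ p+p!, w ∈ L; and |w| ≥ p.
The pumping lemma gives a decomposition w = xyz where |xy| ≤ p and |y| > 0.
Because |xy| ≤ p and w begins with p copies of a, we have y = a^k with 1 ≤ k ≤ p.
Since 1 ≤ k ≤ p, k divides p!; set t = 1 + p!/k. Then xy^t z has p + (p!/k)·k = p + p! copies of a. Now the a-count equals the b-count, so i ≠ j fails. So xy^t z = a^{p+p!} b^{p+p!} ∉ L.
This is a contradiction; hence L is not regular.

a^{p+p!} b^{p+p!}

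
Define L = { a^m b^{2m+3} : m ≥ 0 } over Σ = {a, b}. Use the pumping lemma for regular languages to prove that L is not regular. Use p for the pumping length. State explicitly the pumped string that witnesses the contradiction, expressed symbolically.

Suppose for contradiction that L is regular, and let p be the pumping length.
Take w = a^p b^{2p+3}. Then w ∈ L and |w| = 3p+3 ≥ p.
Write w = xyz as guaranteed by the lemma, with |xy| ≤ p and y is nonempty.
Because |xy| ≤ p and w begins with p copies of a, we have y = a^k with 1 ≤ k ≤ p.
Pump with i = 2: xy^2z = a^{p+k} b^{2p+3}. For this to lie in L we would need 2p+3 = 2(p+k)+3, which forces k = 0. But k ≥ 1, so xy^2z ∉ L.
Contradiction. Therefore L is not regular.

a^{p+k} b^{2p+3}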